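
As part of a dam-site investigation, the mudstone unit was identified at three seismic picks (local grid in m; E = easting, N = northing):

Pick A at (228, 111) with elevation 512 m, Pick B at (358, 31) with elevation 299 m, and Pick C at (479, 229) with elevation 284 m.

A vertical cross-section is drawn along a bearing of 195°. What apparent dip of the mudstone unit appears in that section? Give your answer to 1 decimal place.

18.4°

Two edge vectors: Pick A→Pick B = (130, -80, -213), Pick A→Pick C = (251, 118, -228).
Normal n = (Pick A→Pick B) × (Pick A→Pick C) = (43374, -23823, 35420).
So ∂z/∂E = −n_x/n_z = −1.22456 and ∂z/∂N = −n_y/n_z = 0.67259.
Unit vector along 195° is (sin 195°, cos 195°) = (-0.2588, -0.9659).
Slope in that direction = a·(-0.2588) + b·(-0.9659) = −0.33273.
Apparent dip = arctan|0.33273| = 18.4° (true dip is 54.4°, so apparent ≤ true as expected).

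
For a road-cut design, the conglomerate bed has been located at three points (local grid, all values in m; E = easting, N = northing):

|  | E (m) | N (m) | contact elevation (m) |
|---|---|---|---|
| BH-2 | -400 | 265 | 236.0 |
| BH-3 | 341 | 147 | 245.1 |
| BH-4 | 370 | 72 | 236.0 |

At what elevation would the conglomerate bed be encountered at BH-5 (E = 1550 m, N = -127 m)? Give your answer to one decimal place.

249.0 m

Let the plane be z = a·E + b·N + c.
BH-3−BH-2: 741a − 118b = 9.1;  BH-4−BH-2: 770a − 193b = 0.
Solving gives a = 0.033676, b = 0.134355.
Then c = 236 − a·-400 − b·265 = 213.87.
At (1550, -127): z = 52.2 − 17.1 + 213.87 = 249.0 m.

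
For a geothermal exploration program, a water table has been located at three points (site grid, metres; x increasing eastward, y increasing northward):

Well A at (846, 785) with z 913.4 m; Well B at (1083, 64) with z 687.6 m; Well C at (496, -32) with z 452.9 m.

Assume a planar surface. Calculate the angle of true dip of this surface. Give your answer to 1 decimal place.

28.2°

Two edge vectors: Well A→Well B = (237, -721, -225.8), Well A→Well C = (-350, -817, -460.5).
Normal n = (Well A→Well B) × (Well A→Well C) = (147541.9, 188168.5, -445979).
So ∂z/∂x = −n_x/n_z = 0.33083 and ∂z/∂y = −n_y/n_z = 0.42192.
Gradient magnitude |∇z| = √(a² + b²) = √(0.10945 + 0.17802) = 0.53616.
True dip = arctan(0.53616) = 28.2°, dipping toward SW (azimuth ≈ 218°).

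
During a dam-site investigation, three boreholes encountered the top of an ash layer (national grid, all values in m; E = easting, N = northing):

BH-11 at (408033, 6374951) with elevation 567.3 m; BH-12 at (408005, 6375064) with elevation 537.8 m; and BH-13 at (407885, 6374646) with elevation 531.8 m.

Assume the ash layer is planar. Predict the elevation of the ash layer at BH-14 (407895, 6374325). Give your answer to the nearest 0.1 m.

579.8 m

Two edge vectors: BH-11→BH-12 = (-28, 113, -29.5), BH-11→BH-13 = (-148, -305, -35.5).
Normal n = (BH-11→BH-12) × (BH-11→BH-13) = (-13009, 3372, 25264).
So ∂z/∂E = −n_x/n_z = 0.514922419 and ∂z/∂N = −n_y/n_z = −0.133470551.
Intercept c from BH-11: 567.3 − 210105.34 + 850868.22 = 641330.18.
At (407895, 6374325): z = 210034.3 − 850784.7 + 641330.18 = 579.8 m.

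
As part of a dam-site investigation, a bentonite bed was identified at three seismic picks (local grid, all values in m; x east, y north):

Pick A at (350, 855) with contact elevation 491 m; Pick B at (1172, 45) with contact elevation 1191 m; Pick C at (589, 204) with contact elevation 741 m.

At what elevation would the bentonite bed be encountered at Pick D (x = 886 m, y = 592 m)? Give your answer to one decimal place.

Let the plane be z = a·x + b·y + c.
Pick B−Pick A: 822a − 810b = 700;  Pick C−Pick A: 239a − 651b = 250.
Solving gives a = 0.741365, b = −0.111849.
Then c = 491 − a·350 − b·855 = 327.15.
At (886, 592): z = 656.8 − 66.2 + 327.15 = 917.8 m.

917.8 m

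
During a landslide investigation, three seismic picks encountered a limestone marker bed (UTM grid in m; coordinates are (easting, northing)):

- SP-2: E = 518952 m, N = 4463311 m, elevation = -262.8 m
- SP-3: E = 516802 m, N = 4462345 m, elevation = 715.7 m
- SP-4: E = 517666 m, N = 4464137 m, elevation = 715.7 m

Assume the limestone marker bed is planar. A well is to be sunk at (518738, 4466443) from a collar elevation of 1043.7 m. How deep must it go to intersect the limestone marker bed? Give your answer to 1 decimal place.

Let the plane be z = a·E + b·N + c.
SP-3−SP-2: −2150a − 966b = 978.5;  SP-4−SP-2: −1286a + 826b = 978.5.
Solving gives a = −0.580970758, b = 0.280110901.
Then c = -262.8 − a·518952 − b·4463311 = −948988.93.
At (518738, 4466443): z_contact = −301371.61 + 1251099.37 − 948988.93 = 738.84 m.
Depth below ground = 1043.7 − 738.84 = 304.9 m.

304.9 m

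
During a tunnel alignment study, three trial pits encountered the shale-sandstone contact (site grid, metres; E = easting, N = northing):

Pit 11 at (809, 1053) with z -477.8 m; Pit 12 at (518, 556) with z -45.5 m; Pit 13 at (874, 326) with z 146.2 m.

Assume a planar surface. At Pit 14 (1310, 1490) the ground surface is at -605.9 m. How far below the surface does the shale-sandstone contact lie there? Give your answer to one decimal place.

Two edge vectors: Pit 11→Pit 12 = (-291, -497, 432.3), Pit 11→Pit 13 = (65, -727, 624).
Normal n = (Pit 11→Pit 12) × (Pit 11→Pit 13) = (4154.1, 209683.5, 243862).
So ∂z/∂E = −n_x/n_z = −0.017035 and ∂z/∂N = −n_y/n_z = −0.859845.
Intercept c from Pit 11: -477.8 + 13.78 + 905.42 = 441.40.
At (1310, 1490): z_contact = −22.32 − 1281.17 + 441.40 = -862.09 m.
Depth below ground = -605.9 − (-862.09) = 256.2 m.

256.2 m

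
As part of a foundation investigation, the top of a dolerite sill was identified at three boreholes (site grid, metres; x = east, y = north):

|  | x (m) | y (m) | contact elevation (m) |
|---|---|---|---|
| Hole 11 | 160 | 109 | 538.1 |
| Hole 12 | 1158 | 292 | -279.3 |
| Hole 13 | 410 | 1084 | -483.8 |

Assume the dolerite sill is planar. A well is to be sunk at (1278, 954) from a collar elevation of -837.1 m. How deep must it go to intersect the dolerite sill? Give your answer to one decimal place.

Two edge vectors: Hole 11→Hole 12 = (998, 183, -817.4), Hole 11→Hole 13 = (250, 975, -1021.9).
Normal n = (Hole 11→Hole 12) × (Hole 11→Hole 13) = (609957.3, 815506.2, 927300).
So ∂z/∂x = −n_x/n_z = −0.657778 and ∂z/∂y = −n_y/n_z = −0.879442.
Intercept c from Hole 11: 538.1 + 105.24 + 95.86 = 739.20.
At (1278, 954): z_contact = −840.64 − 838.99 + 739.20 = -940.42 m.
Depth below ground = -837.1 − (-940.42) = 103.3 m.

103.3 m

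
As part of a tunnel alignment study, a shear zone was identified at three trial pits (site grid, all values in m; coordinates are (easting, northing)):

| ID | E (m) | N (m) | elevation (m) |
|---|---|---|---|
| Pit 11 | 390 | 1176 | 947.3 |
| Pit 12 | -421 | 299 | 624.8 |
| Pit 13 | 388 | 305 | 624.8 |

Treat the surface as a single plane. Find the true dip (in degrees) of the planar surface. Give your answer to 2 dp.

Let the plane be z = a·E + b·N + c.
Pit 12−Pit 11: −811a − 877b = −322.5;  Pit 13−Pit 11: −2a − 871b = −322.5.
Solving gives a = −0.00275, b = 0.37027.
Gradient magnitude |∇z| = √(a² + b²) = √(0.00001 + 0.13710) = 0.37028.
True dip = arctan(0.37028) = 20.32°, dipping toward S (azimuth ≈ 180°).

20.32°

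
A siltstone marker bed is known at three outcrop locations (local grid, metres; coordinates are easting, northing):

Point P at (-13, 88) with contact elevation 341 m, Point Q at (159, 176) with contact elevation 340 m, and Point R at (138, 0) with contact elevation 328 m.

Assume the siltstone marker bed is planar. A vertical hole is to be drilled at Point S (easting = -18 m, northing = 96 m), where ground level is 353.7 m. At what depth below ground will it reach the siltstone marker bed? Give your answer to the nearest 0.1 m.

11.9 m

Two edge vectors: Point P→Point Q = (172, 88, -1), Point P→Point R = (151, -88, -13).
Normal n = (Point P→Point Q) × (Point P→Point R) = (-1232, 2085, -28424).
So ∂z/∂easting = −n_x/n_z = −0.04334 and ∂z/∂northing = −n_y/n_z = 0.07335.
Intercept c from Point P: 341 − 0.56 − 6.46 = 333.98.
At (-18, 96): z_contact = 0.78 + 7.04 + 333.98 = 341.80 m.
Depth below ground = 353.7 − 341.80 = 11.9 m.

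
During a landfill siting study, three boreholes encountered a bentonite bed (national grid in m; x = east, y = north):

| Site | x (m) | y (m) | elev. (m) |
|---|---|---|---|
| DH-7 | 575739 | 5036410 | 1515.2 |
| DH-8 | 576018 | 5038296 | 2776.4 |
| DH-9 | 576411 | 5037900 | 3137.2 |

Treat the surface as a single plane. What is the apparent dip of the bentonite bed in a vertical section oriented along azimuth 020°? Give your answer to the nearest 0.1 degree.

42.3°

Let the plane be z = a·x + b·y + c.
DH-8−DH-7: 279a + 1886b = 1261.2;  DH-9−DH-7: 672a + 1490b = 1622.
Solving gives a = 1.38538, b = 0.46377.
Unit vector along 020° is (sin 20°, cos 20°) = (0.3420, 0.9397).
Slope in that direction = a·(0.3420) + b·(0.9397) = 0.90963.
Apparent dip = arctan|0.90963| = 42.3° (true dip is 55.6°, so apparent ≤ true as expected).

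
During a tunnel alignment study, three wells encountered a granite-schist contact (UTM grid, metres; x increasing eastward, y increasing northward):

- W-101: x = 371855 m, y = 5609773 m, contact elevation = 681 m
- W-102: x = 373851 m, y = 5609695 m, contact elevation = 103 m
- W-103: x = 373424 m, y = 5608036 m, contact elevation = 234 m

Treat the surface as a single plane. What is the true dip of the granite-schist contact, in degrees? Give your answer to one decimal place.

Two edge vectors: W-101→W-102 = (1996, -78, -578), W-101→W-103 = (1569, -1737, -447).
Normal n = (W-101→W-102) × (W-101→W-103) = (-969120, -14670, -3344670).
So ∂z/∂x = −n_x/n_z = −0.28975 and ∂z/∂y = −n_y/n_z = −0.00439.
Gradient magnitude |∇z| = √(a² + b²) = √(0.08396 + 0.00002) = 0.28978.
True dip = arctan(0.28978) = 16.2°, dipping toward E (azimuth ≈ 089°).

16.2°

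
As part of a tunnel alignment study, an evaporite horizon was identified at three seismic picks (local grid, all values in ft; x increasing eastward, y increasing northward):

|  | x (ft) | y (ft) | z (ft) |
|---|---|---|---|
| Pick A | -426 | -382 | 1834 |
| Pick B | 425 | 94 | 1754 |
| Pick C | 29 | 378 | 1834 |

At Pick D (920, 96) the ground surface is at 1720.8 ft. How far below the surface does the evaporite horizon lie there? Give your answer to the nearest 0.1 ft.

Let the plane be z = a·x + b·y + c.
Pick B−Pick A: 851a + 476b = −80;  Pick C−Pick A: 455a + 760b = 0.
Solving gives a = −0.14134, b = 0.08462.
Then c = 1834 − a·-426 − b·-382 = 1806.11.
At (920, 96): z_contact = −130.03 + 8.12 + 1806.11 = 1684.21 ft.
Depth below ground = 1720.8 − 1684.21 = 36.6 ft.

36.6 ft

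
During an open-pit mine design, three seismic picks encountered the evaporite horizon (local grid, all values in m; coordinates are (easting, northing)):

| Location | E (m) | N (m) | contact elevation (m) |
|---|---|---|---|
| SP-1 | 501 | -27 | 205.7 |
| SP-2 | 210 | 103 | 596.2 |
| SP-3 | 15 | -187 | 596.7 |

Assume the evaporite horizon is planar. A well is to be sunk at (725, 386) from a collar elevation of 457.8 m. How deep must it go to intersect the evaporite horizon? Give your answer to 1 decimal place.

Let the plane be z = a·E + b·N + c.
SP-2−SP-1: −291a + 130b = 390.5;  SP-3−SP-1: −486a − 160b = 391.
Solving gives a = −1.03253, b = 0.69256.
Then c = 205.7 − a·501 − b·-27 = 741.70.
At (725, 386): z_contact = −748.59 + 267.33 + 741.70 = 260.44 m.
Depth below ground = 457.8 − 260.44 = 197.4 m.

197.4 m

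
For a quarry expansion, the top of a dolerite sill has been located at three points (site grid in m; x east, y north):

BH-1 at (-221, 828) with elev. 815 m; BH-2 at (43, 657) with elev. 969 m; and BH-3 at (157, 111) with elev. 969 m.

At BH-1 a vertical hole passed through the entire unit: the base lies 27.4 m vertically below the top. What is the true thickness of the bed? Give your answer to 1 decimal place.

22.6 m

Two edge vectors: BH-1→BH-2 = (264, -171, 154), BH-1→BH-3 = (378, -717, 154).
Normal n = (BH-1→BH-2) × (BH-1→BH-3) = (84084, 17556, -124650).
So ∂z/∂x = −n_x/n_z = 0.67456 and ∂z/∂y = −n_y/n_z = 0.14084.
|∇z| = √(a²+b²) = 0.68911, so dip δ = arctan(0.68911) = 34.57°.
True thickness = vertical thickness × cos δ = 27.4 × cos 34.57° = 22.6 m.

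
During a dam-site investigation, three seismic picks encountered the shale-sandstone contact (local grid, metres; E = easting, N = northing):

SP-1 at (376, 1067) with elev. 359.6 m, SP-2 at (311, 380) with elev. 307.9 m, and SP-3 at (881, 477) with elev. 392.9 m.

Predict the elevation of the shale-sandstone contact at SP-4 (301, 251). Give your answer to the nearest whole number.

298 m

Two edge vectors: SP-1→SP-2 = (-65, -687, -51.7), SP-1→SP-3 = (505, -590, 33.3).
Normal n = (SP-1→SP-2) × (SP-1→SP-3) = (-53380.1, -23944, 385285).
So ∂z/∂E = −n_x/n_z = 0.13855 and ∂z/∂N = −n_y/n_z = 0.06215.
Intercept c from SP-1: 359.6 − 52.09 − 66.31 = 241.20.
At (301, 251): z = 41.7 + 15.6 + 241.20 = 298.5 m.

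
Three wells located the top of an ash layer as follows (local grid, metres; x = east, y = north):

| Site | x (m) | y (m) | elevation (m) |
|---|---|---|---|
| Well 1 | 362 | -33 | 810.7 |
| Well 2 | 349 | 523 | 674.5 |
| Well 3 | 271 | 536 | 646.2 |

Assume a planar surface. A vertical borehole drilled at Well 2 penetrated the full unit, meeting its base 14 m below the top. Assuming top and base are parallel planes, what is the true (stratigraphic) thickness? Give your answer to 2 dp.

Two edge vectors: Well 1→Well 2 = (-13, 556, -136.2), Well 1→Well 3 = (-91, 569, -164.5).
Normal n = (Well 1→Well 2) × (Well 1→Well 3) = (-13964.2, 10255.7, 43199).
So ∂z/∂x = −n_x/n_z = 0.32325 and ∂z/∂y = −n_y/n_z = −0.23741.
|∇z| = √(a²+b²) = 0.40107, so dip δ = arctan(0.40107) = 21.85°.
True thickness = vertical thickness × cos δ = 14 × cos 21.85° = 12.99 m.

12.99 m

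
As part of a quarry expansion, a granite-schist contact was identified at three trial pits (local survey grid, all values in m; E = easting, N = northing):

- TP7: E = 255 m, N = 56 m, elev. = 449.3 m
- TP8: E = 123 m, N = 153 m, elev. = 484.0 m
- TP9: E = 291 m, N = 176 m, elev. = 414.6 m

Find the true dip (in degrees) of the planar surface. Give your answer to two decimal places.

Two edge vectors: TP7→TP8 = (-132, 97, 34.7), TP7→TP9 = (36, 120, -34.7).
Normal n = (TP7→TP8) × (TP7→TP9) = (-7529.9, -3331.2, -19332).
So ∂z/∂E = −n_x/n_z = −0.38950 and ∂z/∂N = −n_y/n_z = −0.17232.
Gradient magnitude |∇z| = √(a² + b²) = √(0.15171 + 0.02969) = 0.42592.
True dip = arctan(0.42592) = 23.07°, dipping toward ENE (azimuth ≈ 066°).

23.07°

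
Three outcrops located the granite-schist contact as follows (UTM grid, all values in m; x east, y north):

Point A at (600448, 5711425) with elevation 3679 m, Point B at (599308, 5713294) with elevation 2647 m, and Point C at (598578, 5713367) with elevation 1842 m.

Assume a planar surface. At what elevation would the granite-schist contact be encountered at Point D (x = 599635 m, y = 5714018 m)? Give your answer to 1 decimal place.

Two edge vectors: Point A→Point B = (-1140, 1869, -1032), Point A→Point C = (-1870, 1942, -1837).
Normal n = (Point A→Point B) × (Point A→Point C) = (-1429209, -164340, 1281150).
So ∂z/∂x = −n_x/n_z = 1.115567264 and ∂z/∂y = −n_y/n_z = 0.128275378.
Intercept c from Point A: 3679 − 669840.13 − 732635.20 = −1398796.33.
At (599635, 5714018): z = 668933.2 + 732967.8 − 1398796.33 = 3104.7 m.

3104.7 m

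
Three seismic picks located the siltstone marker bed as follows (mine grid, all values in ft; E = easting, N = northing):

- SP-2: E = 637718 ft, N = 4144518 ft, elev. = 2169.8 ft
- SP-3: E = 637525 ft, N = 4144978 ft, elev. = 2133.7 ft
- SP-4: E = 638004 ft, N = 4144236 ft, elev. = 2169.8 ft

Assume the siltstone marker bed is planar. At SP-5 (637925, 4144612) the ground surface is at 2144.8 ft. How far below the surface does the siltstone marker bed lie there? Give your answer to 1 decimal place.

Let the plane be z = a·E + b·N + c.
SP-3−SP-2: −193a + 460b = −36.1;  SP-4−SP-2: 286a − 282b = 0.
Solving gives a = −0.131980709, b = −0.133852776.
Then c = 2169.8 − a·637718 − b·4144518 = 641091.51.
At (637925, 4144612): z_contact = −84193.79 − 554767.82 + 641091.51 = 2129.90 ft.
Depth below ground = 2144.8 − 2129.90 = 14.9 ft.

14.9 ft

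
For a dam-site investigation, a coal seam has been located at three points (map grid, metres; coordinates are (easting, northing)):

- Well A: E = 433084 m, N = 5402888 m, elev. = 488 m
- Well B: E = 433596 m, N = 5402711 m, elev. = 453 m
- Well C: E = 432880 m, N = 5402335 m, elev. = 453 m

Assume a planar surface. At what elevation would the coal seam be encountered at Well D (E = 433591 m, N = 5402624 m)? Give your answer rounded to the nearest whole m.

Let the plane be z = a·E + b·N + c.
Well B−Well A: 512a − 177b = −35;  Well C−Well A: −204a − 553b = −35.
Solving gives a = −0.04122239, b = 0.07849795.
Then c = 488 − a·433084 − b·5402888 = −405774.88.
At (433591, 5402624): z = −17873.7 + 424094.9 − 405774.88 = 446.4 m.

446 m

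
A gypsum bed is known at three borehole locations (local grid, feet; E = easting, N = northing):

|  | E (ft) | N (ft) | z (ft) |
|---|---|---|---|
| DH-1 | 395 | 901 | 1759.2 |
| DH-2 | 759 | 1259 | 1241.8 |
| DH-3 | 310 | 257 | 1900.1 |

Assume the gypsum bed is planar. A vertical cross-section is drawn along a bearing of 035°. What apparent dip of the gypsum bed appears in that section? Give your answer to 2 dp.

Two edge vectors: DH-1→DH-2 = (364, 358, -517.4), DH-1→DH-3 = (-85, -644, 140.9).
Normal n = (DH-1→DH-2) × (DH-1→DH-3) = (-282763.4, -7308.6, -203986).
So ∂z/∂E = −n_x/n_z = −1.38619 and ∂z/∂N = −n_y/n_z = −0.03583.
Unit vector along 035° is (sin 35°, cos 35°) = (0.5736, 0.8192).
Slope in that direction = a·(0.5736) + b·(0.8192) = −0.82444.
Apparent dip = arctan|0.82444| = 39.50° (true dip is 54.2°, so apparent ≤ true as expected).

39.50°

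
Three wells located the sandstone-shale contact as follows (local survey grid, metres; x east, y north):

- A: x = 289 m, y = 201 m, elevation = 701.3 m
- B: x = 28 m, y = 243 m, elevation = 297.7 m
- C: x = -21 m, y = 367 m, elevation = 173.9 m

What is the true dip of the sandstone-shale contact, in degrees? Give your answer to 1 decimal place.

56.9°

Two edge vectors: A→B = (-261, 42, -403.6), A→C = (-310, 166, -527.4).
Normal n = (A→B) × (A→C) = (44846.8, -12535.4, -30306).
So ∂z/∂x = −n_x/n_z = 1.47980 and ∂z/∂y = −n_y/n_z = −0.41363.
Gradient magnitude |∇z| = √(a² + b²) = √(2.18981 + 0.17109) = 1.53652.
True dip = arctan(1.53652) = 56.9°, dipping toward WNW (azimuth ≈ 286°).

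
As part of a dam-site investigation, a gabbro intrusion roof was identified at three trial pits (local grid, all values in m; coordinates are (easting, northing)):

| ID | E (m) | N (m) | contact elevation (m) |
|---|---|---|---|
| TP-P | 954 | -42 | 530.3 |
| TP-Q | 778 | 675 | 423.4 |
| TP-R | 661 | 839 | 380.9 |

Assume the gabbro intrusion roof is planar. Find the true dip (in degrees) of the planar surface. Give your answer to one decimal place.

14.2°

Two edge vectors: TP-P→TP-Q = (-176, 717, -106.9), TP-P→TP-R = (-293, 881, -149.4).
Normal n = (TP-P→TP-Q) × (TP-P→TP-R) = (-12940.9, 5027.3, 55025).
So ∂z/∂E = −n_x/n_z = 0.23518 and ∂z/∂N = −n_y/n_z = −0.09136.
Gradient magnitude |∇z| = √(a² + b²) = √(0.05531 + 0.00835) = 0.25231.
True dip = arctan(0.25231) = 14.2°, dipping toward WNW (azimuth ≈ 291°).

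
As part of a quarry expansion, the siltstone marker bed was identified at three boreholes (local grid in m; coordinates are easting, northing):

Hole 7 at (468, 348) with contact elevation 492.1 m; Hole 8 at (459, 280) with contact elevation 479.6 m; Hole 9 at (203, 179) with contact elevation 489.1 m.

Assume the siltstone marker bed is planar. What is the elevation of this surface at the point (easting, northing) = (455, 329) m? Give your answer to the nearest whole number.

Two edge vectors: Hole 7→Hole 8 = (-9, -68, -12.5), Hole 7→Hole 9 = (-265, -169, -3).
Normal n = (Hole 7→Hole 8) × (Hole 7→Hole 9) = (-1908.5, 3285.5, -16499).
So ∂z/∂easting = −n_x/n_z = −0.11567 and ∂z/∂northing = −n_y/n_z = 0.19913.
Intercept c from Hole 7: 492.1 + 54.14 − 69.30 = 476.94.
At (455, 329): z = −52.6 + 65.5 + 476.94 = 489.8 m.

490 m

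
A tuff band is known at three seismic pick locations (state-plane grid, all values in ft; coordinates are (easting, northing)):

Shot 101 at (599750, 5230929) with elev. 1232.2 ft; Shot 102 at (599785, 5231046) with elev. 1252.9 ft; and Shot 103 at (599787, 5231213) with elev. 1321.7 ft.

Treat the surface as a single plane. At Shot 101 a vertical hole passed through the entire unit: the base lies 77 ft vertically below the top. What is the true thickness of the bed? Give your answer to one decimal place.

56.6 ft

Let the plane be z = a·E + b·N + c.
Shot 102−Shot 101: 35a + 117b = 20.7;  Shot 103−Shot 101: 37a + 284b = 89.5.
Solving gives a = −0.81852, b = 0.42178.
|∇z| = √(a²+b²) = 0.92080, so dip δ = arctan(0.92080) = 42.64°.
True thickness = vertical thickness × cos δ = 77 × cos 42.64° = 56.6 ft.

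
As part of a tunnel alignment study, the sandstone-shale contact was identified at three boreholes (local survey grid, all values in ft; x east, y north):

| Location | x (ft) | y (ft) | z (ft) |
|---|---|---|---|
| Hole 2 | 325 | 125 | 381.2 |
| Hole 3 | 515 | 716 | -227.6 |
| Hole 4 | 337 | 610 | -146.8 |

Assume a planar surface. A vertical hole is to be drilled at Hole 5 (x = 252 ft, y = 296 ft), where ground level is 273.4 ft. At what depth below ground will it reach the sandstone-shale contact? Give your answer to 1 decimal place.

Let the plane be z = a·x + b·y + c.
Hole 3−Hole 2: 190a + 591b = −608.8;  Hole 4−Hole 2: 12a + 485b = −528.
Solving gives a = 0.19728, b = −1.09354.
Then c = 381.2 − a·325 − b·125 = 453.78.
At (252, 296): z_contact = 49.71 − 323.69 + 453.78 = 179.80 ft.
Depth below ground = 273.4 − 179.80 = 93.6 ft.

93.6 ft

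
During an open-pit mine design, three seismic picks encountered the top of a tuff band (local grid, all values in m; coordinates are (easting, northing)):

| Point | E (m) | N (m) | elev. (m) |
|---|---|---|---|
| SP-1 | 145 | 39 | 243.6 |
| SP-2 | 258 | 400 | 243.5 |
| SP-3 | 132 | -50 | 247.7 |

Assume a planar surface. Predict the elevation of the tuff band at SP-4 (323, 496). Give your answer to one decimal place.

253.1 m

Two edge vectors: SP-1→SP-2 = (113, 361, -0.1), SP-1→SP-3 = (-13, -89, 4.1).
Normal n = (SP-1→SP-2) × (SP-1→SP-3) = (1471.2, -462, -5364).
So ∂z/∂E = −n_x/n_z = 0.27427 and ∂z/∂N = −n_y/n_z = −0.08613.
Intercept c from SP-1: 243.6 − 39.77 + 3.36 = 207.19.
At (323, 496): z = 88.6 − 42.7 + 207.19 = 253.1 m.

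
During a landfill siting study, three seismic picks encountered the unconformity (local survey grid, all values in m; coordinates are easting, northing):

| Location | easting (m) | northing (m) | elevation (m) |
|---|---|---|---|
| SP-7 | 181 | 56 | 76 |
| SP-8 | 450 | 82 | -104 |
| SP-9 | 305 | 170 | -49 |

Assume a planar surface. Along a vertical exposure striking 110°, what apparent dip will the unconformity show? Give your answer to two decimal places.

24.25°

Two edge vectors: SP-7→SP-8 = (269, 26, -180), SP-7→SP-9 = (124, 114, -125).
Normal n = (SP-7→SP-8) × (SP-7→SP-9) = (17270, 11305, 27442).
So ∂z/∂easting = −n_x/n_z = −0.62933 and ∂z/∂northing = −n_y/n_z = −0.41196.
Unit vector along 110° is (sin 110°, cos 110°) = (0.9397, -0.3420).
Slope in that direction = a·(0.9397) + b·(-0.3420) = −0.45048.
Apparent dip = arctan|0.45048| = 24.25° (true dip is 36.9°, so apparent ≤ true as expected).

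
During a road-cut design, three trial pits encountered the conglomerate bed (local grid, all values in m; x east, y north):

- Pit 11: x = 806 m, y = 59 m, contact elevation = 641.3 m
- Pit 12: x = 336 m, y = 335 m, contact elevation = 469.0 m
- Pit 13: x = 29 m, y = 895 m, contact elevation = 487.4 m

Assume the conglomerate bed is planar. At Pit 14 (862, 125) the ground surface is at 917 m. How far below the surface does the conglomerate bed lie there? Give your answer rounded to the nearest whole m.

221 m

Two edge vectors: Pit 11→Pit 12 = (-470, 276, -172.3), Pit 11→Pit 13 = (-777, 836, -153.9).
Normal n = (Pit 11→Pit 12) × (Pit 11→Pit 13) = (101566.4, 61544.1, -178468).
So ∂z/∂x = −n_x/n_z = 0.56910 and ∂z/∂y = −n_y/n_z = 0.34485.
Intercept c from Pit 11: 641.3 − 458.70 − 20.35 = 162.26.
At (862, 125): z_contact = 490.6 + 43.1 + 162.26 = 695.9 m.
Depth below ground = 917 − 695.9 = 221 m.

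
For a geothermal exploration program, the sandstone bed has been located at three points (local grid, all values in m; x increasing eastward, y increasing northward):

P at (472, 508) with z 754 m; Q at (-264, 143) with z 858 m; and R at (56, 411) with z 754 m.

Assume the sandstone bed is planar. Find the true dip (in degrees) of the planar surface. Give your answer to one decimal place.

28.9°

Two edge vectors: P→Q = (-736, -365, 104), P→R = (-416, -97, 0).
Normal n = (P→Q) × (P→R) = (10088, -43264, -80448).
So ∂z/∂x = −n_x/n_z = 0.12540 and ∂z/∂y = −n_y/n_z = −0.53779.
Gradient magnitude |∇z| = √(a² + b²) = √(0.01572 + 0.28922) = 0.55221.
True dip = arctan(0.55221) = 28.9°, dipping toward NNW (azimuth ≈ 347°).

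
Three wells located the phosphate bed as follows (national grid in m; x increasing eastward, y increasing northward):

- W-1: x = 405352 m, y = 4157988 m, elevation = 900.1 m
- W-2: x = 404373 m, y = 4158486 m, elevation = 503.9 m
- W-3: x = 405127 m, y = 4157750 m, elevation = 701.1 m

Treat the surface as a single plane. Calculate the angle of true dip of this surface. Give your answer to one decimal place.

32.6°

Let the plane be z = a·x + b·y + c.
W-2−W-1: −979a + 498b = −396.2;  W-3−W-1: −225a − 238b = −199.
Solving gives a = 0.56049, b = 0.30626.
Gradient magnitude |∇z| = √(a² + b²) = √(0.31415 + 0.09380) = 0.63870.
True dip = arctan(0.63870) = 32.6°, dipping toward WSW (azimuth ≈ 241°).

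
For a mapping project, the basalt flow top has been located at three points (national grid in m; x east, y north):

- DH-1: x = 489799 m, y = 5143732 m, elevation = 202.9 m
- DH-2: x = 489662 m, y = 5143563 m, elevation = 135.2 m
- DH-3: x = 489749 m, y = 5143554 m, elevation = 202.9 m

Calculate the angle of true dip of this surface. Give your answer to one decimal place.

38.1°

Let the plane be z = a·x + b·y + c.
DH-2−DH-1: −137a − 169b = −67.7;  DH-3−DH-1: −50a − 178b = 0.
Solving gives a = 0.75619, b = −0.21241.
Gradient magnitude |∇z| = √(a² + b²) = √(0.57182 + 0.04512) = 0.78545.
True dip = arctan(0.78545) = 38.1°, dipping toward WNW (azimuth ≈ 286°).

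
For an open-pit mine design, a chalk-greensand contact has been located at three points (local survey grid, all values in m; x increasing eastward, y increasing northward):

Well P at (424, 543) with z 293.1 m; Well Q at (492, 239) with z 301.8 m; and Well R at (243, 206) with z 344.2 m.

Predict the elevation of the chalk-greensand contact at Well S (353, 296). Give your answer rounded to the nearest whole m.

321 m

Two edge vectors: Well P→Well Q = (68, -304, 8.7), Well P→Well R = (-181, -337, 51.1).
Normal n = (Well P→Well Q) × (Well P→Well R) = (-12602.5, -5049.5, -77940).
So ∂z/∂x = −n_x/n_z = −0.16169 and ∂z/∂y = −n_y/n_z = −0.06479.
Intercept c from Well P: 293.1 + 68.56 + 35.18 = 396.84.
At (353, 296): z = −57.1 − 19.2 + 396.84 = 320.6 m.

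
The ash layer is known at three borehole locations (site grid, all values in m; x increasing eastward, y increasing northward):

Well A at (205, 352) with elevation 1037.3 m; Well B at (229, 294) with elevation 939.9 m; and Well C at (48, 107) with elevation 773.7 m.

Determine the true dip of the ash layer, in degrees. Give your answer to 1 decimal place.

Two edge vectors: Well A→Well B = (24, -58, -97.4), Well A→Well C = (-157, -245, -263.6).
Normal n = (Well A→Well B) × (Well A→Well C) = (-8574.2, 21618.2, -14986).
So ∂z/∂x = −n_x/n_z = −0.57215 and ∂z/∂y = −n_y/n_z = 1.44256.
Gradient magnitude |∇z| = √(a² + b²) = √(0.32735 + 2.08098) = 1.55188.
True dip = arctan(1.55188) = 57.2°, dipping toward SSE (azimuth ≈ 158°).

57.2°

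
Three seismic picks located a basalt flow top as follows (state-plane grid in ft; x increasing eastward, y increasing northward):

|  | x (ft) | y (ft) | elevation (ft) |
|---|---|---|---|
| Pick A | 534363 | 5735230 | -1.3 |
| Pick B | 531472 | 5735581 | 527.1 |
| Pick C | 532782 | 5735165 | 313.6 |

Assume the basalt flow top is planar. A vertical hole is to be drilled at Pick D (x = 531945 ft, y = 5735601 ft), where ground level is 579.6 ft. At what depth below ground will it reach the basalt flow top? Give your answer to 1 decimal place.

Two edge vectors: Pick A→Pick B = (-2891, 351, 528.4), Pick A→Pick C = (-1581, -65, 314.9).
Normal n = (Pick A→Pick B) × (Pick A→Pick C) = (144875.9, 74975.5, 742846).
So ∂z/∂x = −n_x/n_z = −0.195028175 and ∂z/∂y = −n_y/n_z = −0.100930072.
Intercept c from Pick A: -1.3 + 104215.84 + 578857.17 = 683071.72.
At (531945, 5735601): z_contact = −103744.26 − 578894.62 + 683071.72 = 432.83 ft.
Depth below ground = 579.6 − 432.83 = 146.8 ft.

146.8 ft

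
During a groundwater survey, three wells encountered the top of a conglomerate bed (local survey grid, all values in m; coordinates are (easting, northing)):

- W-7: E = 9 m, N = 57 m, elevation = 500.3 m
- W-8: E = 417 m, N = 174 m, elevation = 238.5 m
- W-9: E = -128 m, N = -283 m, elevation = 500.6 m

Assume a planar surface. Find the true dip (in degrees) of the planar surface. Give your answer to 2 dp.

38.01°

Let the plane be z = a·E + b·N + c.
W-8−W-7: 408a + 117b = −261.8;  W-9−W-7: −137a − 340b = 0.3.
Solving gives a = −0.72521, b = 0.29134.
Gradient magnitude |∇z| = √(a² + b²) = √(0.52593 + 0.08488) = 0.78154.
True dip = arctan(0.78154) = 38.01°, dipping toward ESE (azimuth ≈ 112°).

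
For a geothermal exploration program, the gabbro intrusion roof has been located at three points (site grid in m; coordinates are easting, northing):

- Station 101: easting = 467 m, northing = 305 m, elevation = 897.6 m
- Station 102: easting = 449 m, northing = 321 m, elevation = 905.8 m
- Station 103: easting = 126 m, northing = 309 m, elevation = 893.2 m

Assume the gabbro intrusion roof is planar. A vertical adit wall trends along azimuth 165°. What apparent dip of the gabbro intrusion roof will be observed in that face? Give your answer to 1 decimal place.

27.1°

Let the plane be z = a·easting + b·northing + c.
Station 102−Station 101: −18a + 16b = 8.2;  Station 103−Station 101: −341a + 4b = −4.4.
Solving gives a = 0.01917, b = 0.53406.
Unit vector along 165° is (sin 165°, cos 165°) = (0.2588, -0.9659).
Slope in that direction = a·(0.2588) + b·(-0.9659) = −0.51091.
Apparent dip = arctan|0.51091| = 27.1° (true dip is 28.1°, so apparent ≤ true as expected).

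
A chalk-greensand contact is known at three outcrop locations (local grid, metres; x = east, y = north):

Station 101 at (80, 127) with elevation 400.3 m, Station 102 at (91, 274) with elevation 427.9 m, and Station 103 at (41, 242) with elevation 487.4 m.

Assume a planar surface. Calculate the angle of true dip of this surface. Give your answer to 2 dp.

54.59°

Let the plane be z = a·x + b·y + c.
Station 102−Station 101: 11a + 147b = 27.6;  Station 103−Station 101: −39a + 115b = 87.1.
Solving gives a = −1.37606, b = 0.29073.
Gradient magnitude |∇z| = √(a² + b²) = √(1.89355 + 0.08452) = 1.40644.
True dip = arctan(1.40644) = 54.59°, dipping toward ESE (azimuth ≈ 102°).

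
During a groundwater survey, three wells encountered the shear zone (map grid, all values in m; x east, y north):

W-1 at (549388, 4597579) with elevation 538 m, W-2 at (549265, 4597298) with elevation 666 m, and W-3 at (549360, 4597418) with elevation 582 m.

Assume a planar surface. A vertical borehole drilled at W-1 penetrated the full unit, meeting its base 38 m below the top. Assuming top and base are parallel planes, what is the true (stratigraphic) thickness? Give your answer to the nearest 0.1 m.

31.0 m

Let the plane be z = a·x + b·y + c.
W-2−W-1: −123a − 281b = 128;  W-3−W-1: −28a − 161b = 44.
Solving gives a = −0.69074, b = −0.15316.
|∇z| = √(a²+b²) = 0.70752, so dip δ = arctan(0.70752) = 35.28°.
True thickness = vertical thickness × cos δ = 38 × cos 35.28° = 31.0 m.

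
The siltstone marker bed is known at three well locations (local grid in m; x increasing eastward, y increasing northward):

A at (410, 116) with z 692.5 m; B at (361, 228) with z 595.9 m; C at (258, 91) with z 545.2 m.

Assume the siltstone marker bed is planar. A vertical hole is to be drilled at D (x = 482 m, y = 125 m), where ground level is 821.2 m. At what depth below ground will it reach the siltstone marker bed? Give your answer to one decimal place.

Let the plane be z = a·x + b·y + c.
B−A: −49a + 112b = −96.6;  C−A: −152a − 25b = −147.3.
Solving gives a = 1.03636, b = −0.40909.
Then c = 692.5 − a·410 − b·116 = 315.05.
At (482, 125): z_contact = 499.53 − 51.14 + 315.05 = 763.44 m.
Depth below ground = 821.2 − 763.44 = 57.8 m.

57.8 m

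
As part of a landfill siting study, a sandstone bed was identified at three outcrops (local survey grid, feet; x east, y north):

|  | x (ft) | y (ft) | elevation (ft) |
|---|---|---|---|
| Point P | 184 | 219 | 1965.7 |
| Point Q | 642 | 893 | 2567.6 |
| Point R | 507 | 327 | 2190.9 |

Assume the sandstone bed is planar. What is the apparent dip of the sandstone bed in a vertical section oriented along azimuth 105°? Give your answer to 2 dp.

19.69°

Let the plane be z = a·x + b·y + c.
Point Q−Point P: 458a + 674b = 601.9;  Point R−Point P: 323a + 108b = 225.2.
Solving gives a = 0.51581, b = 0.54252.
Unit vector along 105° is (sin 105°, cos 105°) = (0.9659, -0.2588).
Slope in that direction = a·(0.9659) + b·(-0.2588) = 0.35782.
Apparent dip = arctan|0.35782| = 19.69° (true dip is 36.8°, so apparent ≤ true as expected).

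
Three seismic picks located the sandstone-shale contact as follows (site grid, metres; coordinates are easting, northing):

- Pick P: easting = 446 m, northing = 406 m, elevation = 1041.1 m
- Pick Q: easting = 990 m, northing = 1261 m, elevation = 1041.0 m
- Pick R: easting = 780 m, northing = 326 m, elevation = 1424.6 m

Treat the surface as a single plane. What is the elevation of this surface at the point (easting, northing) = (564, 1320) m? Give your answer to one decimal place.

Let the plane be z = a·easting + b·northing + c.
Pick Q−Pick P: 544a + 855b = −0.1;  Pick R−Pick P: 334a − 80b = 383.5.
Solving gives a = 0.996337, b = −0.634044.
Then c = 1041.1 − a·446 − b·406 = 854.16.
At (564, 1320): z = 561.9 − 836.9 + 854.16 = 579.2 m.

579.2 m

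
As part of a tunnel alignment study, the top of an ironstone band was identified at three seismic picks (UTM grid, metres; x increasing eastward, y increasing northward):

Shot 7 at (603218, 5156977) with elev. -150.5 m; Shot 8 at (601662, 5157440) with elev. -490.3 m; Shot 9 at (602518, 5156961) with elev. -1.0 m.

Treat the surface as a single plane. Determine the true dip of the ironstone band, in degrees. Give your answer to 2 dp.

Two edge vectors: Shot 7→Shot 8 = (-1556, 463, -339.8), Shot 7→Shot 9 = (-700, -16, 149.5).
Normal n = (Shot 7→Shot 8) × (Shot 7→Shot 9) = (63781.7, 470482, 348996).
So ∂z/∂x = −n_x/n_z = −0.18276 and ∂z/∂y = −n_y/n_z = −1.34810.
Gradient magnitude |∇z| = √(a² + b²) = √(0.03340 + 1.81738) = 1.36043.
True dip = arctan(1.36043) = 53.68°, dipping toward N (azimuth ≈ 008°).

53.68°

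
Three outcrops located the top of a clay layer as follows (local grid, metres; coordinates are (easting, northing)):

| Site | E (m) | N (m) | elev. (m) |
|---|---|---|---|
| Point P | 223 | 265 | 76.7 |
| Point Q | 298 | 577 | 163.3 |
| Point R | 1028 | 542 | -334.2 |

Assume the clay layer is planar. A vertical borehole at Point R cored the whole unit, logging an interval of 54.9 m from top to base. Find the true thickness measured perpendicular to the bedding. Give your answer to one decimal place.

Two edge vectors: Point P→Point Q = (75, 312, 86.6), Point P→Point R = (805, 277, -410.9).
Normal n = (Point P→Point Q) × (Point P→Point R) = (-152189, 100530.5, -230385).
So ∂z/∂E = −n_x/n_z = −0.66059 and ∂z/∂N = −n_y/n_z = 0.43636.
|∇z| = √(a²+b²) = 0.79170, so dip δ = arctan(0.79170) = 38.37°.
True thickness = vertical thickness × cos δ = 54.9 × cos 38.37° = 43.0 m.

43.0 m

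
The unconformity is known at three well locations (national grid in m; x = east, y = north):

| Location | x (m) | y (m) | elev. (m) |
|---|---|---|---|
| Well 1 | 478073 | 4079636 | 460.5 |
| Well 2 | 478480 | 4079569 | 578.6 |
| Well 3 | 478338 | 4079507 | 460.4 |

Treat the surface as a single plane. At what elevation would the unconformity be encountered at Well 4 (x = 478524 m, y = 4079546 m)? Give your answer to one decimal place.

577.2 m

Two edge vectors: Well 1→Well 2 = (407, -67, 118.1), Well 1→Well 3 = (265, -129, -0.1).
Normal n = (Well 1→Well 2) × (Well 1→Well 3) = (15241.6, 31337.2, -34748).
So ∂z/∂x = −n_x/n_z = 0.438632439 and ∂z/∂y = −n_y/n_z = 0.901841833.
Intercept c from Well 1: 460.5 − 209698.33 − 3679186.41 = −3888424.23.
At (478524, 4079546): z = 209896.1 + 3679105.2 − 3888424.23 = 577.2 m.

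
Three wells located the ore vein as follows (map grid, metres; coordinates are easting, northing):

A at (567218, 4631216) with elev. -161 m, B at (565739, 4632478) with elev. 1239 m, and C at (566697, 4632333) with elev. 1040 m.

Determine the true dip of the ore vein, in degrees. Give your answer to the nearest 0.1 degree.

46.5°

Two edge vectors: A→B = (-1479, 1262, 1400), A→C = (-521, 1117, 1201).
Normal n = (A→B) × (A→C) = (-48138, 1046879, -994541).
So ∂z/∂easting = −n_x/n_z = −0.04840 and ∂z/∂northing = −n_y/n_z = 1.05263.
Gradient magnitude |∇z| = √(a² + b²) = √(0.00234 + 1.10802) = 1.05374.
True dip = arctan(1.05374) = 46.5°, dipping toward S (azimuth ≈ 177°).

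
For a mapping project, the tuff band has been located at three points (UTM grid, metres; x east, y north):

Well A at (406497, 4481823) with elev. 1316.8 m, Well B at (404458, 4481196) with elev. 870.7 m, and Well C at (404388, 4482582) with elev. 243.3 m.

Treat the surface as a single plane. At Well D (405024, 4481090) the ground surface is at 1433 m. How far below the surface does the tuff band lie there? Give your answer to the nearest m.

317 m

Two edge vectors: Well A→Well B = (-2039, -627, -446.1), Well A→Well C = (-2109, 759, -1073.5).
Normal n = (Well A→Well B) × (Well A→Well C) = (1011674.4, -1248041.6, -2869944).
So ∂z/∂x = −n_x/n_z = 0.35250667 and ∂z/∂y = −n_y/n_z = −0.43486619.
Intercept c from Well A: 1316.8 − 143292.90 + 1948993.27 = 1807017.17.
At (405024, 4481090): z_contact = 142773.7 − 1948674.5 + 1807017.17 = 1116.3 m.
Depth below ground = 1433 − 1116.3 = 317 m.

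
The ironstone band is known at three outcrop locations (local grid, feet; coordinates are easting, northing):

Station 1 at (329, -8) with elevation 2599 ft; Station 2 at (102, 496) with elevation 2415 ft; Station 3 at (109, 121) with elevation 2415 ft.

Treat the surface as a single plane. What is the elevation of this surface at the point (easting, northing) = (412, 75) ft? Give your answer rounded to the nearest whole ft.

2670 ft

Let the plane be z = a·easting + b·northing + c.
Station 2−Station 1: −227a + 504b = −184;  Station 3−Station 1: −220a + 129b = −184.
Solving gives a = 0.84562, b = 0.01578.
Then c = 2599 − a·329 − b·-8 = 2320.92.
At (412, 75): z = 348.4 + 1.2 + 2320.92 = 2670.5 ft.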